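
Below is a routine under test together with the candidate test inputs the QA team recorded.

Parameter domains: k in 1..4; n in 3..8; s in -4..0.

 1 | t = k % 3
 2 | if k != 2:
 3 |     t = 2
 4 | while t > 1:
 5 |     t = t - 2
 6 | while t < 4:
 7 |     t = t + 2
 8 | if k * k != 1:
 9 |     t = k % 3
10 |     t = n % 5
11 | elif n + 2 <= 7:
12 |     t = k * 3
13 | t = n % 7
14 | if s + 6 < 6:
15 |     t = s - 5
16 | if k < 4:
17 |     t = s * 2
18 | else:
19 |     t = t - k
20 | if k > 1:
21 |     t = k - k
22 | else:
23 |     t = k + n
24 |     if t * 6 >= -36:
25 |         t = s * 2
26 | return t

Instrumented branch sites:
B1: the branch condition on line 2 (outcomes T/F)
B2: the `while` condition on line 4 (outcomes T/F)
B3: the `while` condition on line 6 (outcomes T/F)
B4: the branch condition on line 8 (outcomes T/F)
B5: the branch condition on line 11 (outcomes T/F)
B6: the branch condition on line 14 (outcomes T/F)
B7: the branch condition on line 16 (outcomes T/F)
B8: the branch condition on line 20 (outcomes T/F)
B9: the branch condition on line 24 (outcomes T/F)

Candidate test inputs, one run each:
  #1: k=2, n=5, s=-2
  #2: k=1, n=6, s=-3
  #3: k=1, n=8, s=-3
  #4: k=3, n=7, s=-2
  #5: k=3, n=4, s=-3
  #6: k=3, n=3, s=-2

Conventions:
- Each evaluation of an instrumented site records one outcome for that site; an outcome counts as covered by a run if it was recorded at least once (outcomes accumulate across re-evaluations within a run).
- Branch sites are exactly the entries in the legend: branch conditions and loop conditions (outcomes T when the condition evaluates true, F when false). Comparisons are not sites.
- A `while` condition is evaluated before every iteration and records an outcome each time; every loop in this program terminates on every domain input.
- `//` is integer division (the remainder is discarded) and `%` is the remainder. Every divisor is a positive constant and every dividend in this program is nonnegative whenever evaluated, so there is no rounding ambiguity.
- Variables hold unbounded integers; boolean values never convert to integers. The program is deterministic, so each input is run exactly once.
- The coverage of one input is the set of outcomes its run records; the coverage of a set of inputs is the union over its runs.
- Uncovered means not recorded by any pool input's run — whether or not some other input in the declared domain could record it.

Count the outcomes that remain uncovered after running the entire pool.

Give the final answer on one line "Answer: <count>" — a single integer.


input #1, k=2, n=5, s=-2: outcomes B1=F, B2=T, B2=F, B3=T, B3=F, B4=T, B6=T, B7=T, B8=T
input #2, k=1, n=6, s=-3: outcomes B1=T, B2=T, B2=F, B3=T, B3=F, B4=F, B5=F, B6=T, B7=T, B8=F, B9=T
input #3, k=1, n=8, s=-3: outcomes B1=T, B2=T, B2=F, B3=T, B3=F, B4=F, B5=F, B6=T, B7=T, B8=F, B9=T
input #4, k=3, n=7, s=-2: outcomes B1=T, B2=T, B2=F, B3=T, B3=F, B4=T, B6=T, B7=T, B8=T
input #5, k=3, n=4, s=-3: outcomes B1=T, B2=T, B2=F, B3=T, B3=F, B4=T, B6=T, B7=T, B8=T
input #6, k=3, n=3, s=-2: outcomes B1=T, B2=T, B2=F, B3=T, B3=F, B4=T, B6=T, B7=T, B8=T
union over the pool: B1=T, B1=F, B2=T, B2=F, B3=T, B3=F, B4=T, B4=F, B5=F, B6=T, B7=T, B8=T, B8=F, B9=T
uncovered (4 of 18): B5=T, B6=F, B7=F, B9=F
Answer: 4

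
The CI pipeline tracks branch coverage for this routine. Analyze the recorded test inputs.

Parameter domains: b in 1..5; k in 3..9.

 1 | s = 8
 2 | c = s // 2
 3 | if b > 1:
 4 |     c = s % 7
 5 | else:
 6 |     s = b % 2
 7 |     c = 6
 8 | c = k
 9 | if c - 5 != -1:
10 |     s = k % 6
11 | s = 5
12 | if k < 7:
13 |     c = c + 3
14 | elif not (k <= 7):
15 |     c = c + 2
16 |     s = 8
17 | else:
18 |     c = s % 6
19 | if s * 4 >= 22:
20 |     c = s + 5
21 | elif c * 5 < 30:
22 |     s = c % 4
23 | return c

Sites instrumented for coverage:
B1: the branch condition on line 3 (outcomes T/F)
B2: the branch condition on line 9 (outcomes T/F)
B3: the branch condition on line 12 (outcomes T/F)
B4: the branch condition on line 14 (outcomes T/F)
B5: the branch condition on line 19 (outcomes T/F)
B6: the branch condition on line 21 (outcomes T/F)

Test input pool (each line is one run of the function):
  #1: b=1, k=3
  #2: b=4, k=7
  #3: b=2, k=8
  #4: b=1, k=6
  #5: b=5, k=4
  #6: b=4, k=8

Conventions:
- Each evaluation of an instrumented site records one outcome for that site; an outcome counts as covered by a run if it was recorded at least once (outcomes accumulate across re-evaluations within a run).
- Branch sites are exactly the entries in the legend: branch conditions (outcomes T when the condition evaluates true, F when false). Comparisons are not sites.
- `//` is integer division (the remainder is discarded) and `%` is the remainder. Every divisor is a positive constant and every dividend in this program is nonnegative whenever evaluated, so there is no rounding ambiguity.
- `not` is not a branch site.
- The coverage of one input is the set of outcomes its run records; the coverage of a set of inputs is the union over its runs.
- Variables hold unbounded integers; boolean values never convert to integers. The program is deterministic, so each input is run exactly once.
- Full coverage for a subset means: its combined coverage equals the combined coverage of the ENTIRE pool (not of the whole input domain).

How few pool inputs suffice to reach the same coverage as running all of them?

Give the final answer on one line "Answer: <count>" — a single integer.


run #1 (b=1, k=3) runs B1->F, B2->T, B3->T, B5->F, B6->F; records B1=F, B2=T, B3=T, B5=F, B6=F
run #2 (b=4, k=7) runs B1->T, B2->T, B3->F, B4->F, B5->F, B6->T; records B1=T, B2=T, B3=F, B4=F, B5=F, B6=T
run #3 (b=2, k=8) runs B1->T, B2->T, B3->F, B4->T, B5->T; records B1=T, B2=T, B3=F, B4=T, B5=T
run #4 (b=1, k=6) runs B1->F, B2->T, B3->T, B5->F, B6->F; records B1=F, B2=T, B3=T, B5=F, B6=F
run #5 (b=5, k=4) runs B1->T, B2->F, B3->T, B5->F, B6->F; records B1=T, B2=F, B3=T, B5=F, B6=F
run #6 (b=4, k=8) runs B1->T, B2->T, B3->F, B4->T, B5->T; records B1=T, B2=T, B3=F, B4=T, B5=T
together the pool reaches 12 outcomes: B1=T, B1=F, B2=T, B2=F, B3=T, B3=F, B4=T, B4=F, B5=T, B5=F, B6=T, B6=F
every size-1 subset falls short of the 12 outcomes (best: 6/12)
every size-2 subset falls short of the 12 outcomes (best: 9/12)
every size-3 subset falls short of the 12 outcomes (best: 11/12)
the canonical winner is {1, 2, 3, 5}: size 4, full 12-outcome coverage, earliest index list among size-4 covers
Answer: 4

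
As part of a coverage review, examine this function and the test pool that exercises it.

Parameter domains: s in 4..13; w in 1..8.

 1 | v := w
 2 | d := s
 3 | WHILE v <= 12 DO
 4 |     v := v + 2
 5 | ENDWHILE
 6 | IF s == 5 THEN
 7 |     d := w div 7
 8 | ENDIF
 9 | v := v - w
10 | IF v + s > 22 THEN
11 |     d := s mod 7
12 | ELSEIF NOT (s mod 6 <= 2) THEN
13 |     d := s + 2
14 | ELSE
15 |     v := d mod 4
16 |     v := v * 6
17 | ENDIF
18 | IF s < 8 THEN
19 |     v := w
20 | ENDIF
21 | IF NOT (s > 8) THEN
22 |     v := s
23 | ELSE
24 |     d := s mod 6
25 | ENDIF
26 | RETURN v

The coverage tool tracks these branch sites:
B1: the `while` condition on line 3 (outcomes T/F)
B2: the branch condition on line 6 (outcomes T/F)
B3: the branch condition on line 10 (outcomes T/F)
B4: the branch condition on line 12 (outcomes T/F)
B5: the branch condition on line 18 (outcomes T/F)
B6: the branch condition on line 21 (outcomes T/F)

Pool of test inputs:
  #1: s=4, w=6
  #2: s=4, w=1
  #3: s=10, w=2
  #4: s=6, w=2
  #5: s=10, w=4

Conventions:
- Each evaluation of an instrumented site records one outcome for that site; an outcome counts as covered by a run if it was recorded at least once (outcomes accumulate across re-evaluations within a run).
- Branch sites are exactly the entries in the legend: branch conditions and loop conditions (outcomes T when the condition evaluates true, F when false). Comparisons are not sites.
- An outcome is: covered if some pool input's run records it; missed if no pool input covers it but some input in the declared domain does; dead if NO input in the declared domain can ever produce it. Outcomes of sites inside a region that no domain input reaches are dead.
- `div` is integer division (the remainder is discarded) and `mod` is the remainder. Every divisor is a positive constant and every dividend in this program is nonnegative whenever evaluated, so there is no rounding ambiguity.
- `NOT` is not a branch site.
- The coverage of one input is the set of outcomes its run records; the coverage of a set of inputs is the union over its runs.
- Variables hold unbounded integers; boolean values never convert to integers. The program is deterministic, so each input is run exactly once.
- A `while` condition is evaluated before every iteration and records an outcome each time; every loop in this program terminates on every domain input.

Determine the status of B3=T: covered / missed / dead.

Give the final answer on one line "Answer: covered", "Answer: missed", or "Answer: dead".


no pool input records B3=T
but domain input (s=11, w=1) does record it -> reachable, so missed
Answer: missed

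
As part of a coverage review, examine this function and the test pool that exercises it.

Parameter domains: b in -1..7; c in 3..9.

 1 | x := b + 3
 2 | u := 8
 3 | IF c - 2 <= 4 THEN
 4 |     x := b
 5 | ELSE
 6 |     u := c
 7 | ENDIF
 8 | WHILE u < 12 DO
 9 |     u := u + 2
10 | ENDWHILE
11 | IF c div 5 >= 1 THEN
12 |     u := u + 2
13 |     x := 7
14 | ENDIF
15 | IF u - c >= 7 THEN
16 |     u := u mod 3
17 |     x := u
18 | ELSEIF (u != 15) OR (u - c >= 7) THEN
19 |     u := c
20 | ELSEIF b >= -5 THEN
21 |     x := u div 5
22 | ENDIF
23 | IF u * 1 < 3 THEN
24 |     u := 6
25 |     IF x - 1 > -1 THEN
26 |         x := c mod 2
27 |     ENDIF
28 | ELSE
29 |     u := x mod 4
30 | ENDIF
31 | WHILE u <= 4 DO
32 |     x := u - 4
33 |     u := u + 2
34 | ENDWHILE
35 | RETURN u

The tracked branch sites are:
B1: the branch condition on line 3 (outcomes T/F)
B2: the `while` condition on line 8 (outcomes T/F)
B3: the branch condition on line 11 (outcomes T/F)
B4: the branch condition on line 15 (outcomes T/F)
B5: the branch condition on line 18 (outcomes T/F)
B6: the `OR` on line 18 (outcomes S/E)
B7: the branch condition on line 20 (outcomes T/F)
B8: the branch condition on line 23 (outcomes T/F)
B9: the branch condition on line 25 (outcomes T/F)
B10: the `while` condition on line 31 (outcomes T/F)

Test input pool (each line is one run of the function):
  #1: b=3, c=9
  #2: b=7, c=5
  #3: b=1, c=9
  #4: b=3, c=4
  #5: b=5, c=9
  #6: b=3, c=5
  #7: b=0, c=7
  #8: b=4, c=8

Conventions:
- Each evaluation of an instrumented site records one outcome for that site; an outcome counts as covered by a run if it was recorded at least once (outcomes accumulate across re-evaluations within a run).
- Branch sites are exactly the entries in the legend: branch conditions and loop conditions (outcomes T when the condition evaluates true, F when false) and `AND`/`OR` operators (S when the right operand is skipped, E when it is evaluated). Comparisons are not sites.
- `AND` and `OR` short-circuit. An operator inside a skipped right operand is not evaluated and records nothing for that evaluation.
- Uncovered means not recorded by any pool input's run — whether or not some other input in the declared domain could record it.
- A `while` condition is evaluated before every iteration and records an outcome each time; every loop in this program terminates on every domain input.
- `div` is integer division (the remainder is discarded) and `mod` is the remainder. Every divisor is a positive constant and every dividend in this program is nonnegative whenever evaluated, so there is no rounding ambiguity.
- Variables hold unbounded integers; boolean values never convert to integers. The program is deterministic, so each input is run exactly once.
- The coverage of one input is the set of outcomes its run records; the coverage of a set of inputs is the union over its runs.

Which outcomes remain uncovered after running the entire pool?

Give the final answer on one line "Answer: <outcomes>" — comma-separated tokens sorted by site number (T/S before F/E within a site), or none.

run #1 (b=3, c=9) runs B1->F, B2->T, B2->T, B2->F, B3->T, B4->F, B6->E, B5->F, B7->T, B8->F, B10->T, B10->F; records B1=F, B2=T, B2=F, B3=T, B4=F, B5=F, B6=E, B7=T, B8=F, B10=T, B10=F
run #2 (b=7, c=5) runs B1->T, B2->T, B2->T, B2->F, B3->T, B4->T, B8->T, B9->T, B10->F; records B1=T, B2=T, B2=F, B3=T, B4=T, B8=T, B9=T, B10=F
run #3 (b=1, c=9) runs B1->F, B2->T, B2->T, B2->F, B3->T, B4->F, B6->E, B5->F, B7->T, B8->F, B10->T, B10->F; records B1=F, B2=T, B2=F, B3=T, B4=F, B5=F, B6=E, B7=T, B8=F, B10=T, B10=F
run #4 (b=3, c=4) runs B1->T, B2->T, B2->T, B2->F, B3->F, B4->T, B8->T, B9->F, B10->F; records B1=T, B2=T, B2=F, B3=F, B4=T, B8=T, B9=F, B10=F
run #5 (b=5, c=9) runs B1->F, B2->T, B2->T, B2->F, B3->T, B4->F, B6->E, B5->F, B7->T, B8->F, B10->T, B10->F; records B1=F, B2=T, B2=F, B3=T, B4=F, B5=F, B6=E, B7=T, B8=F, B10=T, B10=F
run #6 (b=3, c=5) runs B1->T, B2->T, B2->T, B2->F, B3->T, B4->T, B8->T, B9->T, B10->F; records B1=T, B2=T, B2=F, B3=T, B4=T, B8=T, B9=T, B10=F
run #7 (b=0, c=7) runs B1->F, B2->T, B2->T, B2->T, B2->F, B3->T, B4->T, B8->T, B9->F, B10->F; records B1=F, B2=T, B2=F, B3=T, B4=T, B8=T, B9=F, B10=F
run #8 (b=4, c=8) runs B1->F, B2->T, B2->T, B2->F, B3->T, B4->F, B6->S, B5->T, B8->F, B10->T, B10->F; records B1=F, B2=T, B2=F, B3=T, B4=F, B5=T, B6=S, B8=F, B10=T, B10=F
union over the pool: B1=T, B1=F, B2=T, B2=F, B3=T, B3=F, B4=T, B4=F, B5=T, B5=F, B6=S, B6=E, B7=T, B8=T, B8=F, B9=T, B9=F, B10=T, B10=F
uncovered (1 of 20): B7=F

Answer: B7=F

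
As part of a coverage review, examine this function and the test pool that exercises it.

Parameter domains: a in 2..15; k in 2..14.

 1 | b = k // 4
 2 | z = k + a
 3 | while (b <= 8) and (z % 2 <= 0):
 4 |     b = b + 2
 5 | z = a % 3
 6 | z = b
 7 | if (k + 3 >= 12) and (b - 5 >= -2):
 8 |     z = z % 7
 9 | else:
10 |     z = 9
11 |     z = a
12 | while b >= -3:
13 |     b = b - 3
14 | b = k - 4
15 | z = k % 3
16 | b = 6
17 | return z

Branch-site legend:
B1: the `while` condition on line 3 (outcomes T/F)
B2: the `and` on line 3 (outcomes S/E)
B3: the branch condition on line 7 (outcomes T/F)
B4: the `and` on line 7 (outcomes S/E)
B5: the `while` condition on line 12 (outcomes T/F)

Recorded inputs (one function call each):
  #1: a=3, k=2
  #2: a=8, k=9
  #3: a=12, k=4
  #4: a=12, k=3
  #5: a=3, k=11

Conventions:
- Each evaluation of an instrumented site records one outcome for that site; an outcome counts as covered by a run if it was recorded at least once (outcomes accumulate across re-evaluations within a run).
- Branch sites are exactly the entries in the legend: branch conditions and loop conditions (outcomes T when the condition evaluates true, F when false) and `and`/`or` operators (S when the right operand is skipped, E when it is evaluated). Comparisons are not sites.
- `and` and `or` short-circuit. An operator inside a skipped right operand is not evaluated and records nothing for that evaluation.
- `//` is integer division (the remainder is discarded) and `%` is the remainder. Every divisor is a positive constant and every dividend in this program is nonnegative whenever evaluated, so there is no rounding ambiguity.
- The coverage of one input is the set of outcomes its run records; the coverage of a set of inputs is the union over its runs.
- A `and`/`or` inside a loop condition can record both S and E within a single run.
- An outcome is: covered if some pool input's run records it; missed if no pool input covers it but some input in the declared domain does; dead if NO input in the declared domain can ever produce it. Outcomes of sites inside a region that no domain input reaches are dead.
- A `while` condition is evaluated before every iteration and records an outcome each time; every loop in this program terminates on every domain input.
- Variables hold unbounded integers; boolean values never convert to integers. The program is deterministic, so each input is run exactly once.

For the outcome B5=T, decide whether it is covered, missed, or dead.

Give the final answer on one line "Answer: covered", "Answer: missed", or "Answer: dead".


B5=T is recorded by pool input(s) 1, 2, 3, 4, 5 -> covered
Answer: covered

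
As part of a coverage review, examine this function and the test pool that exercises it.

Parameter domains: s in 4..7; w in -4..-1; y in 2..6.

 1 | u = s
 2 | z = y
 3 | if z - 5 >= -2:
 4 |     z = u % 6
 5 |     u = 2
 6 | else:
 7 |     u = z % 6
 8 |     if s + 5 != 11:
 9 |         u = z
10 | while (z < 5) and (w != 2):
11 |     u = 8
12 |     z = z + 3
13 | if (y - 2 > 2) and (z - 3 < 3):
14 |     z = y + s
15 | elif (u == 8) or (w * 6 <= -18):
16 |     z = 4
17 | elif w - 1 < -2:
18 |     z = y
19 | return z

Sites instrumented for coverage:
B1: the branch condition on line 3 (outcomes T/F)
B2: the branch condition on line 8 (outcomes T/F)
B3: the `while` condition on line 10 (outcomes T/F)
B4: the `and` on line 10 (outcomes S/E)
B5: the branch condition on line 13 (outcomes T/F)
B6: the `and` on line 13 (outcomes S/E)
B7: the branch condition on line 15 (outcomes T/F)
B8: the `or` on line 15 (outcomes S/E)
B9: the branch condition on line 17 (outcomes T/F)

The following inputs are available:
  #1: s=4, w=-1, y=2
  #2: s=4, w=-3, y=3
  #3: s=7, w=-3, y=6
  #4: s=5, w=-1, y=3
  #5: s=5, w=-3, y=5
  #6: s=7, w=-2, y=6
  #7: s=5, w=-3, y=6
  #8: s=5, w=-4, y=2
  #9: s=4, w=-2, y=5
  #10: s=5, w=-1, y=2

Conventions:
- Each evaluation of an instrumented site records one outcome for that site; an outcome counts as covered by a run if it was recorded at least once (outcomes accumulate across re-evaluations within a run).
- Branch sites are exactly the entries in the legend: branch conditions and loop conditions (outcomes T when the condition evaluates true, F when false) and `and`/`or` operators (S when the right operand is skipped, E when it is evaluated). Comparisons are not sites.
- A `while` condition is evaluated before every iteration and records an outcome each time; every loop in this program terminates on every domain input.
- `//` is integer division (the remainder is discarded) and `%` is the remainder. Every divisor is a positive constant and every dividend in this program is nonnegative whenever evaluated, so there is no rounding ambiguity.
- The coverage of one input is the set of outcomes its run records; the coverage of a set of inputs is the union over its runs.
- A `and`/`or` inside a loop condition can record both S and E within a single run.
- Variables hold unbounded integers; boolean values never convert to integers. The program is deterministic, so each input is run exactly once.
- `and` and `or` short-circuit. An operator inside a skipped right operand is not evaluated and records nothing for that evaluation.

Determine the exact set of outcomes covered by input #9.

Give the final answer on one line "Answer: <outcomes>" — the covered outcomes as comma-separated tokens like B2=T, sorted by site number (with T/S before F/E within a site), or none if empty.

Simulating input #9 (s=4, w=-2, y=5) step by step:
  B1->T, B4->E, B3->T, B4->S, B3->F, B6->E, B5->F, B8->S, B7->T
distinct outcomes covered: B1=T, B3=T, B3=F, B4=S, B4=E, B5=F, B6=E, B7=T, B8=S

Answer: B1=T, B3=T, B3=F, B4=S, B4=E, B5=F, B6=E, B7=T, B8=S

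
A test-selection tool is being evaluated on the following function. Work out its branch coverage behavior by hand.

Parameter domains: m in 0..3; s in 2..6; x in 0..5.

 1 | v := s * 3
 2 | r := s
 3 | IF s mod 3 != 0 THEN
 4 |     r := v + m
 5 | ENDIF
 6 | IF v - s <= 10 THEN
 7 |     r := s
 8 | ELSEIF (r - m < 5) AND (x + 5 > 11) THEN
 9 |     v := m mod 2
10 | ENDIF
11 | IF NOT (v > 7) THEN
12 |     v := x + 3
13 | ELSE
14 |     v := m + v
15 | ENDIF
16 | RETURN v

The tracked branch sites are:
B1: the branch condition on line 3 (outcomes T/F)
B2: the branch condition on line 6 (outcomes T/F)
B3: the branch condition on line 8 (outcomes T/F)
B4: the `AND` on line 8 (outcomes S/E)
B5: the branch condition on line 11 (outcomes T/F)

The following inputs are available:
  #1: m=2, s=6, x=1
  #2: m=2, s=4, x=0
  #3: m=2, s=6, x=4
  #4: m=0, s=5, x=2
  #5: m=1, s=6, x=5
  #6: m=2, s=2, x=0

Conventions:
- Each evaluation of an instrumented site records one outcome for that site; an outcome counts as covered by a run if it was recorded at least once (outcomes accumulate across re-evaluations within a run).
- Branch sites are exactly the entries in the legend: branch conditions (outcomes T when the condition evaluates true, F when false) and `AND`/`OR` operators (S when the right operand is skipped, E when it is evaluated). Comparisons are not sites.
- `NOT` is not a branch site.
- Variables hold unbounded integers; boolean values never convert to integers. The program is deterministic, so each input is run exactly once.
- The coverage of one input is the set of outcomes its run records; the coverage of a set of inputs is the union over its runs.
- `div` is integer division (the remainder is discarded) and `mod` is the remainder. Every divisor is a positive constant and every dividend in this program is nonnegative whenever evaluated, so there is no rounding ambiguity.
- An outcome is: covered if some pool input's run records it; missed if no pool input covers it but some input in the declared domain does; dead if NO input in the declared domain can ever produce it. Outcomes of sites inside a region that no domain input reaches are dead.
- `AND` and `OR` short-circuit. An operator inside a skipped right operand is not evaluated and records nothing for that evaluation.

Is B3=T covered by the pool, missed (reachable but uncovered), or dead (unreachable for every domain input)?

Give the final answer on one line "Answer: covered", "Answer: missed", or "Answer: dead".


no pool input records B3=T
checking all 120 inputs in the declared domain: B3=T is never recorded -> dead
Answer: dead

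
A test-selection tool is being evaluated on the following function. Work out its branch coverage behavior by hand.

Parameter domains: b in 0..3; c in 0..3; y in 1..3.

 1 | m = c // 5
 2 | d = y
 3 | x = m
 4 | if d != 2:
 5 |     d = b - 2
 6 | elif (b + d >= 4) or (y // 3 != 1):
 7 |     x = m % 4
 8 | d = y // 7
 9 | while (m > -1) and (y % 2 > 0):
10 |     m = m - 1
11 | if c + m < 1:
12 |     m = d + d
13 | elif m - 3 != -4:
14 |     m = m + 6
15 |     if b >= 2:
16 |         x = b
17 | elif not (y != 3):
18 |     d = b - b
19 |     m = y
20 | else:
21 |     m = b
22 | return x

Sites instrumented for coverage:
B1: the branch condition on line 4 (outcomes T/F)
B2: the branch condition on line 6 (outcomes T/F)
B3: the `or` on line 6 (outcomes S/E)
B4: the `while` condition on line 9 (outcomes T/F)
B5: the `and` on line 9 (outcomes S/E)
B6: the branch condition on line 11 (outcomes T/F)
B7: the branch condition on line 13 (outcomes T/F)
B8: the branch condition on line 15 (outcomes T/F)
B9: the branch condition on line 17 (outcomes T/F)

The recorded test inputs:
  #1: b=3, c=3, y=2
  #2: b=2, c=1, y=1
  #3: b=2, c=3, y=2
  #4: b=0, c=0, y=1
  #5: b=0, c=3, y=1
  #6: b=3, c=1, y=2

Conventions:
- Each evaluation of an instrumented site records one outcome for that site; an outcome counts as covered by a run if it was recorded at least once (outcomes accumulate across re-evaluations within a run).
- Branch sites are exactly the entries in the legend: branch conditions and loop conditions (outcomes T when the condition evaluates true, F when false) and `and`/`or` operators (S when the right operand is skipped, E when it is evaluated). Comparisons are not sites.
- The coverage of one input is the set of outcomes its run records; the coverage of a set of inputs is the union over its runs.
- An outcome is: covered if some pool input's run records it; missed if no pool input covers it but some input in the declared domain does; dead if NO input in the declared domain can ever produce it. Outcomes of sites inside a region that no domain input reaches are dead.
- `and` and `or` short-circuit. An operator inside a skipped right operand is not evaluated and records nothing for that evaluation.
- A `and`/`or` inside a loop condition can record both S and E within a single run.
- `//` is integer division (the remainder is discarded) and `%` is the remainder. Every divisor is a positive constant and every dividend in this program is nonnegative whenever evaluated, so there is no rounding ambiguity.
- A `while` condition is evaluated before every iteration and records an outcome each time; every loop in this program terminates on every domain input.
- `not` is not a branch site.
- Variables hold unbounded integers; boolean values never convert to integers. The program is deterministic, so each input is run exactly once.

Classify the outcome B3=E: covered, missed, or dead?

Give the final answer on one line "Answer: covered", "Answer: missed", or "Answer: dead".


no pool input records B3=E
but domain input (b=0, c=0, y=2) does record it -> reachable, so missed
Answer: missed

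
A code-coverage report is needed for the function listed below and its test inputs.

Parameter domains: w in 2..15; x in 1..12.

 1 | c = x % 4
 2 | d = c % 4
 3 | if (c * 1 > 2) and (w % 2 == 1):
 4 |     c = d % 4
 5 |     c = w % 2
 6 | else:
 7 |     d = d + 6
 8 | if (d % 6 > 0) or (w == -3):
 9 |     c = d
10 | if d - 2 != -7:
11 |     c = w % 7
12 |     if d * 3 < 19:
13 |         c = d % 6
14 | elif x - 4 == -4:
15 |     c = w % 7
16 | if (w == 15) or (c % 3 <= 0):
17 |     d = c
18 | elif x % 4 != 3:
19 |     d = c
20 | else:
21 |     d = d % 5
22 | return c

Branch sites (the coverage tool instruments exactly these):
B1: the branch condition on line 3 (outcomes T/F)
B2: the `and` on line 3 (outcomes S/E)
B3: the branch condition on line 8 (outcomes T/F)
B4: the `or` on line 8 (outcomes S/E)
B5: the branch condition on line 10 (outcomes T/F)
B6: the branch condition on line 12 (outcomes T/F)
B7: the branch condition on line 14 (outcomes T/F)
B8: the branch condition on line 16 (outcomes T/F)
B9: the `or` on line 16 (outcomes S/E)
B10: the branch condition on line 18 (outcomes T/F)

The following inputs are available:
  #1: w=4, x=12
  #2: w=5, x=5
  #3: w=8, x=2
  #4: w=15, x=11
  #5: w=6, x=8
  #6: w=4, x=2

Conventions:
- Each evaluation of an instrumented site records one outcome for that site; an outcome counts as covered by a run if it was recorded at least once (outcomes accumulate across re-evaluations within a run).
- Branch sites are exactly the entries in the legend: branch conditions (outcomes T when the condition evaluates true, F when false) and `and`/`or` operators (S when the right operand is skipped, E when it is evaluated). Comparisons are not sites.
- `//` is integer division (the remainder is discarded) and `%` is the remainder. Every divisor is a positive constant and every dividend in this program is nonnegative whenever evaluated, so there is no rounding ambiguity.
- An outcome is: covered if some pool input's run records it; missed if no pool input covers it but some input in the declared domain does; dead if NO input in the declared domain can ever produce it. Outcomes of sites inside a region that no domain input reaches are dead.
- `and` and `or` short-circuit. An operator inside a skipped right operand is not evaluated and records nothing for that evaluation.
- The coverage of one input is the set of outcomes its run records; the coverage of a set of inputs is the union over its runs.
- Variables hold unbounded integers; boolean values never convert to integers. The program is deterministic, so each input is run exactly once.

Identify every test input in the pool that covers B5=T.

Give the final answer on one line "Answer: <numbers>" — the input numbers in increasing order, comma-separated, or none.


input #1 (w=4, x=12): records B5=T
input #2 (w=5, x=5): records B5=T
input #3 (w=8, x=2): records B5=T
input #4 (w=15, x=11): records B5=T
input #5 (w=6, x=8): records B5=T
input #6 (w=4, x=2): records B5=T
Answer: 1, 2, 3, 4, 5, 6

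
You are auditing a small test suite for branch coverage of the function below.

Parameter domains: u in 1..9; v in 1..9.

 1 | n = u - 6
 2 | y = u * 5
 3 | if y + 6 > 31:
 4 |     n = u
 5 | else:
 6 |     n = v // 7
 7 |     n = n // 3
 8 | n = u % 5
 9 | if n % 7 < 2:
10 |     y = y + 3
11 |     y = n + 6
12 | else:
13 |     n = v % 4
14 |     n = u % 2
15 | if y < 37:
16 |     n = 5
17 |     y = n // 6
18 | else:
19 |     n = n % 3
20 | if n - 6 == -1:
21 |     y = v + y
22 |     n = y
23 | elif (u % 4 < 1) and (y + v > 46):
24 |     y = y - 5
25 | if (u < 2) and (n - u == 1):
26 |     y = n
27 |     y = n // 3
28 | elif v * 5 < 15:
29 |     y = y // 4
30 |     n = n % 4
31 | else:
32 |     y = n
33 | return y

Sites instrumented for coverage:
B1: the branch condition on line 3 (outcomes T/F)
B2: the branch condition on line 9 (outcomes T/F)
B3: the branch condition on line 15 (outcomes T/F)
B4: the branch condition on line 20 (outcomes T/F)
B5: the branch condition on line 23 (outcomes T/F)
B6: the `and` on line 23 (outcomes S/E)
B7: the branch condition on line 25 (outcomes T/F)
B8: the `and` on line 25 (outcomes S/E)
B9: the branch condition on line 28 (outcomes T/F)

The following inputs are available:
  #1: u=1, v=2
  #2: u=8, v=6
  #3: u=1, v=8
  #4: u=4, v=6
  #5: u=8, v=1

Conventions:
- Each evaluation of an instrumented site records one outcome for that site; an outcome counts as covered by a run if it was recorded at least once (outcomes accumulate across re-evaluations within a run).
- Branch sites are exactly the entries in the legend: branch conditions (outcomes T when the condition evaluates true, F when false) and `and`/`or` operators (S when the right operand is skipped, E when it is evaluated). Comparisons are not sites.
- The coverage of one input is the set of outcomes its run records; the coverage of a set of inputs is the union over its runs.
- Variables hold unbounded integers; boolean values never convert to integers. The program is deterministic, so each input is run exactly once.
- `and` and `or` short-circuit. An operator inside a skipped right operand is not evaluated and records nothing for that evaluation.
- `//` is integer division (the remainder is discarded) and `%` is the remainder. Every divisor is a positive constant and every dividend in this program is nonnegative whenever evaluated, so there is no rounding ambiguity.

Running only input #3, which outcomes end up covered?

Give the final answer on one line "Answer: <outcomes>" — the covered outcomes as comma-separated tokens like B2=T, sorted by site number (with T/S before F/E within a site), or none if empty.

Tracing the run of input #3 (u=1, v=8):
  B1->F, B2->T, B3->T, B4->T, B8->E, B7->F, B9->F
distinct outcomes covered: B1=F, B2=T, B3=T, B4=T, B7=F, B8=E, B9=F

Answer: B1=F, B2=T, B3=T, B4=T, B7=F, B8=E, B9=F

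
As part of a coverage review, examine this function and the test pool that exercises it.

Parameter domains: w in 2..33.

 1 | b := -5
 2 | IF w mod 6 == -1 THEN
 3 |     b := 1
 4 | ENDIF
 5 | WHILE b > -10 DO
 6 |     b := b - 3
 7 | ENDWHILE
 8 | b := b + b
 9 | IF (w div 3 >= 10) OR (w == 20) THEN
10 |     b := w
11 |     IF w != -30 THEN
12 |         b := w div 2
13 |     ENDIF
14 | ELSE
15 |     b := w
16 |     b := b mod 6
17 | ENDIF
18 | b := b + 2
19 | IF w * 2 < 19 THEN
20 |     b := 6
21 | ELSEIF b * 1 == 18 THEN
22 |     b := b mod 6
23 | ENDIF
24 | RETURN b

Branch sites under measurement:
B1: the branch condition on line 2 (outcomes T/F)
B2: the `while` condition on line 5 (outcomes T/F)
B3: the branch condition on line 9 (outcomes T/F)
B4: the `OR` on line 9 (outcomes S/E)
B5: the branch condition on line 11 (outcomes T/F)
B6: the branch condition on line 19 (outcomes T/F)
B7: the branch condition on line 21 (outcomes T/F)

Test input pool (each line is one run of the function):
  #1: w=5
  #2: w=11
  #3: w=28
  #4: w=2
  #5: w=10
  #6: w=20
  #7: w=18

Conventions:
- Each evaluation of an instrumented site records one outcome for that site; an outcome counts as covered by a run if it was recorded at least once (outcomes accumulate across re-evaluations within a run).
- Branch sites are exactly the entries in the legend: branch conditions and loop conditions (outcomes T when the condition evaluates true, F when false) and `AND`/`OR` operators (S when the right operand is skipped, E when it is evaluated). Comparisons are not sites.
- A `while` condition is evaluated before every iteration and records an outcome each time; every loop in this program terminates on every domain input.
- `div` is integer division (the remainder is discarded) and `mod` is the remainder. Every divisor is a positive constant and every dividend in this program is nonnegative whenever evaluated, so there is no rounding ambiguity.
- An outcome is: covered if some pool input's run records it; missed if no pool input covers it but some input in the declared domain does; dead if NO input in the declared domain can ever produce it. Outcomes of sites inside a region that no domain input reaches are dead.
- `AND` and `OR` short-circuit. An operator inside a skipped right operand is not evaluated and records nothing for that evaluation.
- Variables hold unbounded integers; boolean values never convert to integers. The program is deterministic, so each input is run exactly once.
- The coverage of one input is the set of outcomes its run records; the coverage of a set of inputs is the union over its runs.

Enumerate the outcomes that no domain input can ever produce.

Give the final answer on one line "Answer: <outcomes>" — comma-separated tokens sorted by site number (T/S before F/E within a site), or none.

sweeping the full domain (32 inputs) for each outcome:
  B1=T: zero occurrences over every domain input -> dead
  B5=F: zero occurrences over every domain input -> dead
  reachable outcomes have witnesses, e.g. B1=F (e.g. w=2), B2=T (e.g. w=2), B2=F (e.g. w=2), B3=T (e.g. w=20)

Answer: B1=T, B5=F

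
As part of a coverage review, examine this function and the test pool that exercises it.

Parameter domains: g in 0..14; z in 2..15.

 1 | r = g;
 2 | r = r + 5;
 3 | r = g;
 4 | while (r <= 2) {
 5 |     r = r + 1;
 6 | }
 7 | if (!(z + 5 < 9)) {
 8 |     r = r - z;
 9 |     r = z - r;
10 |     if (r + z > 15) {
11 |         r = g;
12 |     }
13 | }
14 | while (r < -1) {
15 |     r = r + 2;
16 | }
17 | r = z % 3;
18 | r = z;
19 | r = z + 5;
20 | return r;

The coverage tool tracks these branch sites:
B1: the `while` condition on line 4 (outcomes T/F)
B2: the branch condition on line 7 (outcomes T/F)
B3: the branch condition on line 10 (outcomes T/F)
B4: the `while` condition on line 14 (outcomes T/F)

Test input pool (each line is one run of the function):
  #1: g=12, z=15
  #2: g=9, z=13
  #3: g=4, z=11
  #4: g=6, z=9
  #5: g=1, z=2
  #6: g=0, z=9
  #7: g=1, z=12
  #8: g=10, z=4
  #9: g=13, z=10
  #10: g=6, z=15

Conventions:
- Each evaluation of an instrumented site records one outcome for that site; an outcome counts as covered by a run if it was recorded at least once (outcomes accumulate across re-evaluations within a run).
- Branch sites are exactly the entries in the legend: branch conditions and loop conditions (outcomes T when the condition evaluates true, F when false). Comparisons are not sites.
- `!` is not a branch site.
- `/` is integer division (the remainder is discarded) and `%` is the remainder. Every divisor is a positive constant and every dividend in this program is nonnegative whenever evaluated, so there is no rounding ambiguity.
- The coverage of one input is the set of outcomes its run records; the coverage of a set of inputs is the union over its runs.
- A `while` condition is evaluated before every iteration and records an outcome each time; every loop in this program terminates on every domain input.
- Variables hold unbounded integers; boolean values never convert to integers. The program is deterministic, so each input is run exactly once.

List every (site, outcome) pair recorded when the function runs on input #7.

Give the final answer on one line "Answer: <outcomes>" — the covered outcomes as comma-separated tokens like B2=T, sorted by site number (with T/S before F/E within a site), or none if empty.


Running input #7 (g=1, z=12), event by event:
  B1->T, B1->T, B1->F, B2->T, B3->T, B4->F
deduplicating events, the covered set is: B1=T, B1=F, B2=T, B3=T, B4=F
Answer: B1=T, B1=F, B2=T, B3=T, B4=F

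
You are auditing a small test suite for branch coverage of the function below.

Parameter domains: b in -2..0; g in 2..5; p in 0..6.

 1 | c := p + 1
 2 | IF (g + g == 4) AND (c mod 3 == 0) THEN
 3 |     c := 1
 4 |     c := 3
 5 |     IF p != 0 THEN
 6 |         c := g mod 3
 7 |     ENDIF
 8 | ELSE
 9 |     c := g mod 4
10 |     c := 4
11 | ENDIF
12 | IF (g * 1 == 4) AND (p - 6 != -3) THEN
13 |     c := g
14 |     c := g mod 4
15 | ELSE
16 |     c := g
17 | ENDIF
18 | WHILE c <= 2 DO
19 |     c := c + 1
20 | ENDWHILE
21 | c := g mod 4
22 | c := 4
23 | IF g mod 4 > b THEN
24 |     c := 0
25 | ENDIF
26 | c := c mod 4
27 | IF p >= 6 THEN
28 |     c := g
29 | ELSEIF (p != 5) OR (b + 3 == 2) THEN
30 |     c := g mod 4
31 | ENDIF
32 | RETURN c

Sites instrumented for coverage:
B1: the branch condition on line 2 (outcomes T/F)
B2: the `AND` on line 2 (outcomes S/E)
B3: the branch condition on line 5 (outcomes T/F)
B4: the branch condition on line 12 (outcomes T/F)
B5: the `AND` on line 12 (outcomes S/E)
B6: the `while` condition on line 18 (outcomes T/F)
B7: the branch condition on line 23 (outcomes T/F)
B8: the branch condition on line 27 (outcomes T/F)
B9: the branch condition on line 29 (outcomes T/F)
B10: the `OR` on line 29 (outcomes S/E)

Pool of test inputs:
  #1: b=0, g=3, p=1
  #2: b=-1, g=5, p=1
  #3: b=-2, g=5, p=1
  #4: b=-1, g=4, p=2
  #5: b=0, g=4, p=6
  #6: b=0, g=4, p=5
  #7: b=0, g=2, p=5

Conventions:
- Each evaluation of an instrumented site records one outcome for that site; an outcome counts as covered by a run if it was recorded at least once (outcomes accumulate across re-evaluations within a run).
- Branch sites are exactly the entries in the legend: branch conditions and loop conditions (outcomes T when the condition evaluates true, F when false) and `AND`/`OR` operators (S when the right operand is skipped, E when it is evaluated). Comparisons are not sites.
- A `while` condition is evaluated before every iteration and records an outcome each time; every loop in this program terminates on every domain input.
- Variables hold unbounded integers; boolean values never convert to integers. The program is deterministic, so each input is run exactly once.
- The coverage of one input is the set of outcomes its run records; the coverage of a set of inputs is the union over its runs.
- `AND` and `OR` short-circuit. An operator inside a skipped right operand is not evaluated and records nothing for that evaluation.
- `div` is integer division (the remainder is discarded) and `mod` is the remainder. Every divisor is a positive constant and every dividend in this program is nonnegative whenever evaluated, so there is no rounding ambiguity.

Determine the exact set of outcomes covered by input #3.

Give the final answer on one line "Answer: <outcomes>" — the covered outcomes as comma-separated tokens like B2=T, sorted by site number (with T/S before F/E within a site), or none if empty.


Tracing the run of input #3 (b=-2, g=5, p=1):
  B2->S, B1->F, B5->S, B4->F, B6->F, B7->T, B8->F, B10->S, B9->T
collecting distinct outcomes: B1=F, B2=S, B4=F, B5=S, B6=F, B7=T, B8=F, B9=T, B10=S
Answer: B1=F, B2=S, B4=F, B5=S, B6=F, B7=T, B8=F, B9=T, B10=S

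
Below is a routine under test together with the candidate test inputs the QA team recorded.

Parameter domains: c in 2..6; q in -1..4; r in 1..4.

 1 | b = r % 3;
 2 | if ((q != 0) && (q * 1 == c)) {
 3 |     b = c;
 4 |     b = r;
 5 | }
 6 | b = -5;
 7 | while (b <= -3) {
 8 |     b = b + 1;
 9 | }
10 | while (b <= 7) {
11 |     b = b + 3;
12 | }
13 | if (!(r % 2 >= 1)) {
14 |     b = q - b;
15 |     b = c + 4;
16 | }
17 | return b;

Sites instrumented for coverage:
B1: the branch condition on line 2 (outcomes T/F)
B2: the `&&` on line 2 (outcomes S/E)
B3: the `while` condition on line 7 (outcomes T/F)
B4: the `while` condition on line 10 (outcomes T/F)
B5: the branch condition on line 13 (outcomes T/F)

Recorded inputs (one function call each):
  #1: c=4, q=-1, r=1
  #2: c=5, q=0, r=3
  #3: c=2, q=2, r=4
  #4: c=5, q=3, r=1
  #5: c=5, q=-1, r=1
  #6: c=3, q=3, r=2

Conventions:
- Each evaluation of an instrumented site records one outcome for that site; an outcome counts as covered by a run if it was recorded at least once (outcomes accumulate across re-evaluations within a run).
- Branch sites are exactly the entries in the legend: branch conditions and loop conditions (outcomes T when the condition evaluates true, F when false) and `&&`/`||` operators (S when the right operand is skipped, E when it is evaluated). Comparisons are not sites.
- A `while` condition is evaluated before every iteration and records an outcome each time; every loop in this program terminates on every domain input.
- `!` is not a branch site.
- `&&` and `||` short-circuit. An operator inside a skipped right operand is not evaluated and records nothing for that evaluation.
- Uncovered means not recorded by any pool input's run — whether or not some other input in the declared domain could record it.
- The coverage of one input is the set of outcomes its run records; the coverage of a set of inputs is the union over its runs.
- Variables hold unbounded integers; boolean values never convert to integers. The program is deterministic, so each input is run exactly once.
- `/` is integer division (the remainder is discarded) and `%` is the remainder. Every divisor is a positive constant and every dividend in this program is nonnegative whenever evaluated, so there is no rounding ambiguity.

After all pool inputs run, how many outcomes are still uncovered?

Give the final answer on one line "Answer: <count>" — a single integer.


run #1 (c=4, q=-1, r=1) records B1=F, B2=E, B3=T, B3=F, B4=T, B4=F, B5=F
run #2 (c=5, q=0, r=3) records B1=F, B2=S, B3=T, B3=F, B4=T, B4=F, B5=F
run #3 (c=2, q=2, r=4) records B1=T, B2=E, B3=T, B3=F, B4=T, B4=F, B5=T
run #4 (c=5, q=3, r=1) records B1=F, B2=E, B3=T, B3=F, B4=T, B4=F, B5=F
run #5 (c=5, q=-1, r=1) records B1=F, B2=E, B3=T, B3=F, B4=T, B4=F, B5=F
run #6 (c=3, q=3, r=2) records B1=T, B2=E, B3=T, B3=F, B4=T, B4=F, B5=T
union over the pool: B1=T, B1=F, B2=S, B2=E, B3=T, B3=F, B4=T, B4=F, B5=T, B5=F
uncovered (0 of 10): none
Answer: 0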